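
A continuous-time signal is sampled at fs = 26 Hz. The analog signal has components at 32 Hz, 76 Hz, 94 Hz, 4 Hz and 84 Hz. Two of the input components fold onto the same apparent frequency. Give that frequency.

6 Hz

fs/2 = 13 Hz.
32 Hz mod fs = 6 Hz.
6 Hz ≤ fs/2 = 13 Hz, appears at 6 Hz.
76 Hz mod fs = 24 Hz.
24 Hz > fs/2 = 13 Hz, folds to fs − 24 Hz = 2 Hz.
94 Hz mod fs = 16 Hz.
16 Hz > fs/2 = 13 Hz, folds to fs − 16 Hz = 10 Hz.
4 Hz ≤ fs/2 = 13 Hz, passes unchanged.
84 Hz mod fs = 6 Hz.
6 Hz ≤ fs/2 = 13 Hz, appears at 6 Hz.
32 Hz and 84 Hz both map to 6 Hz.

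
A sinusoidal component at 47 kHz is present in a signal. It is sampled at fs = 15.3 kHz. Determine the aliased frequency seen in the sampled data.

1.1 kHz

47 kHz mod fs = 1.1 kHz.
1.1 kHz ≤ fs/2 = 7.65 kHz, appears at 1.1 kHz.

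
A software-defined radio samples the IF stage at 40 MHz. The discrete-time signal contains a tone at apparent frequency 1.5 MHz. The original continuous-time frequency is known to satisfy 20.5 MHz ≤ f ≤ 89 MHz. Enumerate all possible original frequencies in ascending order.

Frequencies that alias to 1.5 MHz are k·fs ± 1.5 MHz for integer k ≥ 0.
k=0: 1.5 MHz.
k=1: 38.5 MHz, 41.5 MHz.
k=2: 78.5 MHz, 81.5 MHz.
k=3: 118.5 MHz, 121.5 MHz.
Within [20.5 MHz, 89 MHz]: 38.5 MHz, 41.5 MHz, 78.5 MHz, 81.5 MHz.

38.5 MHz, 41.5 MHz, 78.5 MHz, 81.5 MHz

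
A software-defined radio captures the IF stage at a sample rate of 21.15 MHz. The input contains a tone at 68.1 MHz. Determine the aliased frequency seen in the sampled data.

68.1 MHz mod fs = 4.65 MHz.
4.65 MHz ≤ fs/2 = 10.575 MHz, appears at 4.65 MHz.

4.65 MHz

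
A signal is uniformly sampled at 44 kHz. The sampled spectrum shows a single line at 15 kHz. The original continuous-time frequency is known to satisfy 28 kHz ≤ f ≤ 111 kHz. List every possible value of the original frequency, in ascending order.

Frequencies that alias to 15 kHz are k·fs ± 15 kHz for integer k ≥ 0.
k=0: 15 kHz.
k=1: 29 kHz, 59 kHz.
k=2: 73 kHz, 103 kHz.
k=3: 117 kHz, 147 kHz.
Within [28 kHz, 111 kHz]: 29 kHz, 59 kHz, 73 kHz, 103 kHz.

29 kHz, 59 kHz, 73 kHz, 103 kHz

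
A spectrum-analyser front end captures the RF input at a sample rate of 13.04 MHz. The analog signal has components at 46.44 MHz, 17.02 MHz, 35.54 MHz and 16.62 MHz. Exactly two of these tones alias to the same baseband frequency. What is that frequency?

fs/2 = 6.52 MHz.
46.44 MHz mod fs = 7.32 MHz.
7.32 MHz > fs/2 = 6.52 MHz, folds to fs − 7.32 MHz = 5.72 MHz.
17.02 MHz mod fs = 3.98 MHz.
3.98 MHz ≤ fs/2 = 6.52 MHz, appears at 3.98 MHz.
35.54 MHz mod fs = 9.46 MHz.
9.46 MHz > fs/2 = 6.52 MHz, folds to fs − 9.46 MHz = 3.58 MHz.
16.62 MHz mod fs = 3.58 MHz.
3.58 MHz ≤ fs/2 = 6.52 MHz, appears at 3.58 MHz.
16.62 MHz and 35.54 MHz both map to 3.58 MHz.

3.58 MHz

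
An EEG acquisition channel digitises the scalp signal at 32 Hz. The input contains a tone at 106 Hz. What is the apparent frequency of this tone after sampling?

10 Hz

106 Hz mod fs = 10 Hz.
10 Hz ≤ fs/2 = 16 Hz, appears at 10 Hz.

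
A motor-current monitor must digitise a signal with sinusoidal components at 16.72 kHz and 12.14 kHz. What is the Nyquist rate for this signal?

Highest-frequency component: 16.72 kHz.
Nyquist rate = 2 × 16.72 kHz = 33.44 kHz.

33.44 kHz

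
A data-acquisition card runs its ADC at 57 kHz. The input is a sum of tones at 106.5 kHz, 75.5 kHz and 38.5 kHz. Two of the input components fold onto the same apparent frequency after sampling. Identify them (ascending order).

fs/2 = 28.5 kHz.
106.5 kHz mod fs = 49.5 kHz.
49.5 kHz > fs/2 = 28.5 kHz, folds to fs − 49.5 kHz = 7.5 kHz.
75.5 kHz mod fs = 18.5 kHz.
18.5 kHz ≤ fs/2 = 28.5 kHz, appears at 18.5 kHz.
38.5 kHz > fs/2 = 28.5 kHz, folds to fs − 38.5 kHz = 18.5 kHz.
38.5 kHz and 75.5 kHz both map to 18.5 kHz.

38.5 kHz, 75.5 kHz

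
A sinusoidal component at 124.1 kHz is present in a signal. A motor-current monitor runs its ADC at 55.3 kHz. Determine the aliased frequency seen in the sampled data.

124.1 kHz mod fs = 13.5 kHz.
13.5 kHz ≤ fs/2 = 27.65 kHz, appears at 13.5 kHz.

13.5 kHz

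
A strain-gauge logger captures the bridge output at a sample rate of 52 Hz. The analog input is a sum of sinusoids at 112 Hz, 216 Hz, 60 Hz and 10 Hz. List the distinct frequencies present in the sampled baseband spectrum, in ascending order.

fs/2 = 26 Hz.
112 Hz mod fs = 8 Hz.
8 Hz ≤ fs/2 = 26 Hz, appears at 8 Hz.
216 Hz mod fs = 8 Hz.
8 Hz ≤ fs/2 = 26 Hz, appears at 8 Hz.
60 Hz mod fs = 8 Hz.
8 Hz ≤ fs/2 = 26 Hz, appears at 8 Hz.
10 Hz ≤ fs/2 = 26 Hz, passes unchanged.
Distinct values: {8 Hz, 10 Hz}.

8 Hz, 10 Hz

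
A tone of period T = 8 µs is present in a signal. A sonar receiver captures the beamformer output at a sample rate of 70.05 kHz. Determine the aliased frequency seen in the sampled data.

15.1 kHz

T = 8 µs → f = 1/T = 125 kHz.
125 kHz mod fs = 54.95 kHz.
54.95 kHz > fs/2 = 35.025 kHz, folds to fs − 54.95 kHz = 15.1 kHz.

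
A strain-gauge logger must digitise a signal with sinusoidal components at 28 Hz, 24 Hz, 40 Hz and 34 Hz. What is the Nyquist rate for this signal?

Highest-frequency component: 40 Hz.
Nyquist rate = 2 × 40 Hz = 80 Hz.

80 Hz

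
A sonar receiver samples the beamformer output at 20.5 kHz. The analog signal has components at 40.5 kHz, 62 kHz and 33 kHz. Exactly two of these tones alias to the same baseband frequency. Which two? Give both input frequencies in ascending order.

40.5 kHz, 62 kHz

fs/2 = 10.25 kHz.
40.5 kHz mod fs = 20 kHz.
20 kHz > fs/2 = 10.25 kHz, folds to fs − 20 kHz = 0.5 kHz.
62 kHz mod fs = 0.5 kHz.
0.5 kHz ≤ fs/2 = 10.25 kHz, appears at 0.5 kHz.
33 kHz mod fs = 12.5 kHz.
12.5 kHz > fs/2 = 10.25 kHz, folds to fs − 12.5 kHz = 8 kHz.
40.5 kHz and 62 kHz both map to 0.5 kHz.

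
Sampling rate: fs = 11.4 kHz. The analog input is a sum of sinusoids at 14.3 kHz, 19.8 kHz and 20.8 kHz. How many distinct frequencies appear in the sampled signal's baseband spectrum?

fs/2 = 5.7 kHz.
14.3 kHz mod fs = 2.9 kHz.
2.9 kHz ≤ fs/2 = 5.7 kHz, appears at 2.9 kHz.
19.8 kHz mod fs = 8.4 kHz.
8.4 kHz > fs/2 = 5.7 kHz, folds to fs − 8.4 kHz = 3 kHz.
20.8 kHz mod fs = 9.4 kHz.
9.4 kHz > fs/2 = 5.7 kHz, folds to fs − 9.4 kHz = 2 kHz.
Distinct values: {2 kHz, 2.9 kHz, 3 kHz} → 3.

3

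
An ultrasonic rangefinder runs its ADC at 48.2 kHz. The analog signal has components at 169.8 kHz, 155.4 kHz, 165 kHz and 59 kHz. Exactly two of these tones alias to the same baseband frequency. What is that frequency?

10.8 kHz

fs/2 = 24.1 kHz.
169.8 kHz mod fs = 25.2 kHz.
25.2 kHz > fs/2 = 24.1 kHz, folds to fs − 25.2 kHz = 23 kHz.
155.4 kHz mod fs = 10.8 kHz.
10.8 kHz ≤ fs/2 = 24.1 kHz, appears at 10.8 kHz.
165 kHz mod fs = 20.4 kHz.
20.4 kHz ≤ fs/2 = 24.1 kHz, appears at 20.4 kHz.
59 kHz mod fs = 10.8 kHz.
10.8 kHz ≤ fs/2 = 24.1 kHz, appears at 10.8 kHz.
59 kHz and 155.4 kHz both map to 10.8 kHz.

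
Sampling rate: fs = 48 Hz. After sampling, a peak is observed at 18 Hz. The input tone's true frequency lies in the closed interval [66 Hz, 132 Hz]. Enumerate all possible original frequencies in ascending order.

Frequencies that alias to 18 Hz are k·fs ± 18 Hz for integer k ≥ 0.
k=0: 18 Hz.
k=1: 30 Hz, 66 Hz.
k=2: 78 Hz, 114 Hz.
k=3: 126 Hz, 162 Hz.
k=4: 174 Hz, 210 Hz.
Within [66 Hz, 132 Hz]: 66 Hz, 78 Hz, 114 Hz, 126 Hz.

66 Hz, 78 Hz, 114 Hz, 126 Hz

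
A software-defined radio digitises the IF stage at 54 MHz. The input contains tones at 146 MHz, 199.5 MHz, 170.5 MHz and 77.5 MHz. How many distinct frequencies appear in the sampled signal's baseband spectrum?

4

fs/2 = 27 MHz.
146 MHz mod fs = 38 MHz.
38 MHz > fs/2 = 27 MHz, folds to fs − 38 MHz = 16 MHz.
199.5 MHz mod fs = 37.5 MHz.
37.5 MHz > fs/2 = 27 MHz, folds to fs − 37.5 MHz = 16.5 MHz.
170.5 MHz mod fs = 8.5 MHz.
8.5 MHz ≤ fs/2 = 27 MHz, appears at 8.5 MHz.
77.5 MHz mod fs = 23.5 MHz.
23.5 MHz ≤ fs/2 = 27 MHz, appears at 23.5 MHz.
Distinct values: {8.5 MHz, 16 MHz, 16.5 MHz, 23.5 MHz} → 4.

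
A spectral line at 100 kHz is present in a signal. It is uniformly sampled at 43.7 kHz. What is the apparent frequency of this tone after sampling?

12.6 kHz

100 kHz mod fs = 12.6 kHz.
12.6 kHz ≤ fs/2 = 21.85 kHz, appears at 12.6 kHz.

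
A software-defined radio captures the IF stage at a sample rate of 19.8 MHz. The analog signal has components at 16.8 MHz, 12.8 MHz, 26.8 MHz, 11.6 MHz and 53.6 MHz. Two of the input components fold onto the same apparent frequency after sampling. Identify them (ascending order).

fs/2 = 9.9 MHz.
16.8 MHz > fs/2 = 9.9 MHz, folds to fs − 16.8 MHz = 3 MHz.
12.8 MHz > fs/2 = 9.9 MHz, folds to fs − 12.8 MHz = 7 MHz.
26.8 MHz mod fs = 7 MHz.
7 MHz ≤ fs/2 = 9.9 MHz, appears at 7 MHz.
11.6 MHz > fs/2 = 9.9 MHz, folds to fs − 11.6 MHz = 8.2 MHz.
53.6 MHz mod fs = 14 MHz.
14 MHz > fs/2 = 9.9 MHz, folds to fs − 14 MHz = 5.8 MHz.
12.8 MHz and 26.8 MHz both map to 7 MHz.

12.8 MHz, 26.8 MHz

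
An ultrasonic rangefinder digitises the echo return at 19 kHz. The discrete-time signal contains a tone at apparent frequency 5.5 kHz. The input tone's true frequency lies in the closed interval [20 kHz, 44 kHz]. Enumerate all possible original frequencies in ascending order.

24.5 kHz, 32.5 kHz, 43.5 kHz

Frequencies that alias to 5.5 kHz are k·fs ± 5.5 kHz for integer k ≥ 0.
k=0: 5.5 kHz.
k=1: 13.5 kHz, 24.5 kHz.
k=2: 32.5 kHz, 43.5 kHz.
k=3: 51.5 kHz, 62.5 kHz.
Within [20 kHz, 44 kHz]: 24.5 kHz, 32.5 kHz, 43.5 kHz.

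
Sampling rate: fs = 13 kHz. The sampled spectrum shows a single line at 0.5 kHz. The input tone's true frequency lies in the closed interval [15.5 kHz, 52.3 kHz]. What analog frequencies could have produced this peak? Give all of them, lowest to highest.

25.5 kHz, 26.5 kHz, 38.5 kHz, 39.5 kHz, 51.5 kHz

Frequencies that alias to 0.5 kHz are k·fs ± 0.5 kHz for integer k ≥ 0.
k=0: 0.5 kHz.
k=1: 12.5 kHz, 13.5 kHz.
k=2: 25.5 kHz, 26.5 kHz.
k=3: 38.5 kHz, 39.5 kHz.
k=4: 51.5 kHz, 52.5 kHz.
k=5: 64.5 kHz, 65.5 kHz.
Within [15.5 kHz, 52.3 kHz]: 25.5 kHz, 26.5 kHz, 38.5 kHz, 39.5 kHz, 51.5 kHz.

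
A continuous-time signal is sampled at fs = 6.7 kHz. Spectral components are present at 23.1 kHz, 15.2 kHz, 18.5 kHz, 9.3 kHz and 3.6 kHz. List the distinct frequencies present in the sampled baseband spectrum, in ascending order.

fs/2 = 3.35 kHz.
23.1 kHz mod fs = 3 kHz.
3 kHz ≤ fs/2 = 3.35 kHz, appears at 3 kHz.
15.2 kHz mod fs = 1.8 kHz.
1.8 kHz ≤ fs/2 = 3.35 kHz, appears at 1.8 kHz.
18.5 kHz mod fs = 5.1 kHz.
5.1 kHz > fs/2 = 3.35 kHz, folds to fs − 5.1 kHz = 1.6 kHz.
9.3 kHz mod fs = 2.6 kHz.
2.6 kHz ≤ fs/2 = 3.35 kHz, appears at 2.6 kHz.
3.6 kHz > fs/2 = 3.35 kHz, folds to fs − 3.6 kHz = 3.1 kHz.
Distinct values: {1.6 kHz, 1.8 kHz, 2.6 kHz, 3 kHz, 3.1 kHz}.

1.6 kHz, 1.8 kHz, 2.6 kHz, 3 kHz, 3.1 kHz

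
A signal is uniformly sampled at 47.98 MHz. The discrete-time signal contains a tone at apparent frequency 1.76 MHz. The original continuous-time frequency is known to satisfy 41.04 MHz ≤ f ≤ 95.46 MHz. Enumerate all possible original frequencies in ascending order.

46.22 MHz, 49.74 MHz, 94.2 MHz

Frequencies that alias to 1.76 MHz are k·fs ± 1.76 MHz for integer k ≥ 0.
k=0: 1.76 MHz.
k=1: 46.22 MHz, 49.74 MHz.
k=2: 94.2 MHz, 97.72 MHz.
k=3: 142.18 MHz, 145.7 MHz.
Within [41.04 MHz, 95.46 MHz]: 46.22 MHz, 49.74 MHz, 94.2 MHz.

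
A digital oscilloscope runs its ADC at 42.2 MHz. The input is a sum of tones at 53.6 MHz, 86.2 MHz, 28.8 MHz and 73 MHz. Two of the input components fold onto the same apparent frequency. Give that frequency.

11.4 MHz

fs/2 = 21.1 MHz.
53.6 MHz mod fs = 11.4 MHz.
11.4 MHz ≤ fs/2 = 21.1 MHz, appears at 11.4 MHz.
86.2 MHz mod fs = 1.8 MHz.
1.8 MHz ≤ fs/2 = 21.1 MHz, appears at 1.8 MHz.
28.8 MHz > fs/2 = 21.1 MHz, folds to fs − 28.8 MHz = 13.4 MHz.
73 MHz mod fs = 30.8 MHz.
30.8 MHz > fs/2 = 21.1 MHz, folds to fs − 30.8 MHz = 11.4 MHz.
53.6 MHz and 73 MHz both map to 11.4 MHz.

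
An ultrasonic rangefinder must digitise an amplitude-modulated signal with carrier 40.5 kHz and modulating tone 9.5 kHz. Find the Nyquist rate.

100 kHz

AM sidebands sit at fc ± fm = 31 kHz and 50 kHz.
Highest-frequency component: 50 kHz.
Nyquist rate = 2 × 50 kHz = 100 kHz.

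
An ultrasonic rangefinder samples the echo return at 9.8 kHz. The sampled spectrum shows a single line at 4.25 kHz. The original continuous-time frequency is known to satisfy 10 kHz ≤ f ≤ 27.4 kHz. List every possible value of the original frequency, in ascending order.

Frequencies that alias to 4.25 kHz are k·fs ± 4.25 kHz for integer k ≥ 0.
k=0: 4.25 kHz.
k=1: 5.55 kHz, 14.05 kHz.
k=2: 15.35 kHz, 23.85 kHz.
k=3: 25.15 kHz, 33.65 kHz.
k=4: 34.95 kHz, 43.45 kHz.
Within [10 kHz, 27.4 kHz]: 14.05 kHz, 15.35 kHz, 23.85 kHz, 25.15 kHz.

14.05 kHz, 15.35 kHz, 23.85 kHz, 25.15 kHz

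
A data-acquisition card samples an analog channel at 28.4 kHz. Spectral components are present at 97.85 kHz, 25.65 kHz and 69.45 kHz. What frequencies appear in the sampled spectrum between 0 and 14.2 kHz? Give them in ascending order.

fs/2 = 14.2 kHz.
97.85 kHz mod fs = 12.65 kHz.
12.65 kHz ≤ fs/2 = 14.2 kHz, appears at 12.65 kHz.
25.65 kHz > fs/2 = 14.2 kHz, folds to fs − 25.65 kHz = 2.75 kHz.
69.45 kHz mod fs = 12.65 kHz.
12.65 kHz ≤ fs/2 = 14.2 kHz, appears at 12.65 kHz.
Distinct values: {2.75 kHz, 12.65 kHz}.

2.75 kHz, 12.65 kHz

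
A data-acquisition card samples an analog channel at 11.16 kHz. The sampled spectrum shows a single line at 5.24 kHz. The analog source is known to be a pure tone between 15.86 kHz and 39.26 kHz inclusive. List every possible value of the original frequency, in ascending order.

16.4 kHz, 17.08 kHz, 27.56 kHz, 28.24 kHz, 38.72 kHz

Frequencies that alias to 5.24 kHz are k·fs ± 5.24 kHz for integer k ≥ 0.
k=0: 5.24 kHz.
k=1: 5.92 kHz, 16.4 kHz.
k=2: 17.08 kHz, 27.56 kHz.
k=3: 28.24 kHz, 38.72 kHz.
k=4: 39.4 kHz, 49.88 kHz.
Within [15.86 kHz, 39.26 kHz]: 16.4 kHz, 17.08 kHz, 27.56 kHz, 28.24 kHz, 38.72 kHz.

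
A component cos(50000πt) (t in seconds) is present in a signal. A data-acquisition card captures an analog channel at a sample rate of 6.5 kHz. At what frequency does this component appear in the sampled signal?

ω = 50000π rad/s → f = ω/(2π) = 25000 Hz = 25 kHz.
25 kHz mod fs = 5.5 kHz.
5.5 kHz > fs/2 = 3.25 kHz, folds to fs − 5.5 kHz = 1 kHz.

1 kHz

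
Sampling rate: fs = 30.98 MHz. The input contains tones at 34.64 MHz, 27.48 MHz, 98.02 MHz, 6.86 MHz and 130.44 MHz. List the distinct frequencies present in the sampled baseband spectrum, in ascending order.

3.5 MHz, 3.66 MHz, 5.08 MHz, 6.52 MHz, 6.86 MHz

fs/2 = 15.49 MHz.
34.64 MHz mod fs = 3.66 MHz.
3.66 MHz ≤ fs/2 = 15.49 MHz, appears at 3.66 MHz.
27.48 MHz > fs/2 = 15.49 MHz, folds to fs − 27.48 MHz = 3.5 MHz.
98.02 MHz mod fs = 5.08 MHz.
5.08 MHz ≤ fs/2 = 15.49 MHz, appears at 5.08 MHz.
6.86 MHz ≤ fs/2 = 15.49 MHz, passes unchanged.
130.44 MHz mod fs = 6.52 MHz.
6.52 MHz ≤ fs/2 = 15.49 MHz, appears at 6.52 MHz.
Distinct values: {3.5 MHz, 3.66 MHz, 5.08 MHz, 6.52 MHz, 6.86 MHz}.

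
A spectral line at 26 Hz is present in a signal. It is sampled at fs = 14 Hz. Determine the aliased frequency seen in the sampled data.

2 Hz

26 Hz mod fs = 12 Hz.
12 Hz > fs/2 = 7 Hz, folds to fs − 12 Hz = 2 Hz.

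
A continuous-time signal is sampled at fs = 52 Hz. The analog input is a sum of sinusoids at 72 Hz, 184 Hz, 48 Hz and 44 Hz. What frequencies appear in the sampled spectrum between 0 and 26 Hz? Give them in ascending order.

fs/2 = 26 Hz.
72 Hz mod fs = 20 Hz.
20 Hz ≤ fs/2 = 26 Hz, appears at 20 Hz.
184 Hz mod fs = 28 Hz.
28 Hz > fs/2 = 26 Hz, folds to fs − 28 Hz = 24 Hz.
48 Hz > fs/2 = 26 Hz, folds to fs − 48 Hz = 4 Hz.
44 Hz > fs/2 = 26 Hz, folds to fs − 44 Hz = 8 Hz.
Distinct values: {4 Hz, 8 Hz, 20 Hz, 24 Hz}.

4 Hz, 8 Hz, 20 Hz, 24 Hz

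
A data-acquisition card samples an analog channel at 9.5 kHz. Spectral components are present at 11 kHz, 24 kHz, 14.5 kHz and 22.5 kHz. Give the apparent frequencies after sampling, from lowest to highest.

fs/2 = 4.75 kHz.
11 kHz mod fs = 1.5 kHz.
1.5 kHz ≤ fs/2 = 4.75 kHz, appears at 1.5 kHz.
24 kHz mod fs = 5 kHz.
5 kHz > fs/2 = 4.75 kHz, folds to fs − 5 kHz = 4.5 kHz.
14.5 kHz mod fs = 5 kHz.
5 kHz > fs/2 = 4.75 kHz, folds to fs − 5 kHz = 4.5 kHz.
22.5 kHz mod fs = 3.5 kHz.
3.5 kHz ≤ fs/2 = 4.75 kHz, appears at 3.5 kHz.
Distinct values: {1.5 kHz, 3.5 kHz, 4.5 kHz}.

1.5 kHz, 3.5 kHz, 4.5 kHz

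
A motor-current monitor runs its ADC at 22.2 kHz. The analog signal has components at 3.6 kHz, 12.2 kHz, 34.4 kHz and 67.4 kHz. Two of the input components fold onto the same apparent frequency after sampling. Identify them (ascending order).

fs/2 = 11.1 kHz.
3.6 kHz ≤ fs/2 = 11.1 kHz, passes unchanged.
12.2 kHz > fs/2 = 11.1 kHz, folds to fs − 12.2 kHz = 10 kHz.
34.4 kHz mod fs = 12.2 kHz.
12.2 kHz > fs/2 = 11.1 kHz, folds to fs − 12.2 kHz = 10 kHz.
67.4 kHz mod fs = 0.8 kHz.
0.8 kHz ≤ fs/2 = 11.1 kHz, appears at 0.8 kHz.
12.2 kHz and 34.4 kHz both map to 10 kHz.

12.2 kHz, 34.4 kHz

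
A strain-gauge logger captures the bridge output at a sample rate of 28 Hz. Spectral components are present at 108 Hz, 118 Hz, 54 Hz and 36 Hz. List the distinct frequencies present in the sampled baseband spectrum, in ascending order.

2 Hz, 4 Hz, 6 Hz, 8 Hz

fs/2 = 14 Hz.
108 Hz mod fs = 24 Hz.
24 Hz > fs/2 = 14 Hz, folds to fs − 24 Hz = 4 Hz.
118 Hz mod fs = 6 Hz.
6 Hz ≤ fs/2 = 14 Hz, appears at 6 Hz.
54 Hz mod fs = 26 Hz.
26 Hz > fs/2 = 14 Hz, folds to fs − 26 Hz = 2 Hz.
36 Hz mod fs = 8 Hz.
8 Hz ≤ fs/2 = 14 Hz, appears at 8 Hz.
Distinct values: {2 Hz, 4 Hz, 6 Hz, 8 Hz}.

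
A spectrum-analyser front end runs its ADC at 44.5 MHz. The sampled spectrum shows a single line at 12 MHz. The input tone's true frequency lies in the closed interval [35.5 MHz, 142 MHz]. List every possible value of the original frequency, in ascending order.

56.5 MHz, 77 MHz, 101 MHz, 121.5 MHz

Frequencies that alias to 12 MHz are k·fs ± 12 MHz for integer k ≥ 0.
k=0: 12 MHz.
k=1: 32.5 MHz, 56.5 MHz.
k=2: 77 MHz, 101 MHz.
k=3: 121.5 MHz, 145.5 MHz.
k=4: 166 MHz, 190 MHz.
Within [35.5 MHz, 142 MHz]: 56.5 MHz, 77 MHz, 101 MHz, 121.5 MHz.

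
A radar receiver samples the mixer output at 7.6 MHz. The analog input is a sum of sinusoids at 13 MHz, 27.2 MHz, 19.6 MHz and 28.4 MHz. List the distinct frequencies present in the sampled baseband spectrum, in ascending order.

fs/2 = 3.8 MHz.
13 MHz mod fs = 5.4 MHz.
5.4 MHz > fs/2 = 3.8 MHz, folds to fs − 5.4 MHz = 2.2 MHz.
27.2 MHz mod fs = 4.4 MHz.
4.4 MHz > fs/2 = 3.8 MHz, folds to fs − 4.4 MHz = 3.2 MHz.
19.6 MHz mod fs = 4.4 MHz.
4.4 MHz > fs/2 = 3.8 MHz, folds to fs − 4.4 MHz = 3.2 MHz.
28.4 MHz mod fs = 5.6 MHz.
5.6 MHz > fs/2 = 3.8 MHz, folds to fs − 5.6 MHz = 2 MHz.
Distinct values: {2 MHz, 2.2 MHz, 3.2 MHz}.

2 MHz, 2.2 MHz, 3.2 MHz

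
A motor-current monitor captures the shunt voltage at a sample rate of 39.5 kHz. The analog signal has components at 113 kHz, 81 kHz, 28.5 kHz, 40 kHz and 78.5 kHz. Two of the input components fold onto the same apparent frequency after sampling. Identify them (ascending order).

40 kHz, 78.5 kHz

fs/2 = 19.75 kHz.
113 kHz mod fs = 34 kHz.
34 kHz > fs/2 = 19.75 kHz, folds to fs − 34 kHz = 5.5 kHz.
81 kHz mod fs = 2 kHz.
2 kHz ≤ fs/2 = 19.75 kHz, appears at 2 kHz.
28.5 kHz > fs/2 = 19.75 kHz, folds to fs − 28.5 kHz = 11 kHz.
40 kHz mod fs = 0.5 kHz.
0.5 kHz ≤ fs/2 = 19.75 kHz, appears at 0.5 kHz.
78.5 kHz mod fs = 39 kHz.
39 kHz > fs/2 = 19.75 kHz, folds to fs − 39 kHz = 0.5 kHz.
40 kHz and 78.5 kHz both map to 0.5 kHz.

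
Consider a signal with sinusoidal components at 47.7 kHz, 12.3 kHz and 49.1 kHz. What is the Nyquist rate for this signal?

98.2 kHz

Highest-frequency component: 49.1 kHz.
Nyquist rate = 2 × 49.1 kHz = 98.2 kHz.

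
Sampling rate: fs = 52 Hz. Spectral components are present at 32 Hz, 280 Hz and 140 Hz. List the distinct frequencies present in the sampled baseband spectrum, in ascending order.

16 Hz, 20 Hz

fs/2 = 26 Hz.
32 Hz > fs/2 = 26 Hz, folds to fs − 32 Hz = 20 Hz.
280 Hz mod fs = 20 Hz.
20 Hz ≤ fs/2 = 26 Hz, appears at 20 Hz.
140 Hz mod fs = 36 Hz.
36 Hz > fs/2 = 26 Hz, folds to fs − 36 Hz = 16 Hz.
Distinct values: {16 Hz, 20 Hz}.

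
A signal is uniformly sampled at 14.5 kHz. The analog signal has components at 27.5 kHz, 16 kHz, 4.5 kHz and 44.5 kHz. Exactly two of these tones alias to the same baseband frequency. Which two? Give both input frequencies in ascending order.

16 kHz, 27.5 kHz

fs/2 = 7.25 kHz.
27.5 kHz mod fs = 13 kHz.
13 kHz > fs/2 = 7.25 kHz, folds to fs − 13 kHz = 1.5 kHz.
16 kHz mod fs = 1.5 kHz.
1.5 kHz ≤ fs/2 = 7.25 kHz, appears at 1.5 kHz.
4.5 kHz ≤ fs/2 = 7.25 kHz, passes unchanged.
44.5 kHz mod fs = 1 kHz.
1 kHz ≤ fs/2 = 7.25 kHz, appears at 1 kHz.
16 kHz and 27.5 kHz both map to 1.5 kHz.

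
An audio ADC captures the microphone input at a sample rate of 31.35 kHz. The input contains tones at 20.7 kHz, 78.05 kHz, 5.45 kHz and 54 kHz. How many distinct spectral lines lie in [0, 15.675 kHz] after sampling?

fs/2 = 15.675 kHz.
20.7 kHz > fs/2 = 15.675 kHz, folds to fs − 20.7 kHz = 10.65 kHz.
78.05 kHz mod fs = 15.35 kHz.
15.35 kHz ≤ fs/2 = 15.675 kHz, appears at 15.35 kHz.
5.45 kHz ≤ fs/2 = 15.675 kHz, passes unchanged.
54 kHz mod fs = 22.65 kHz.
22.65 kHz > fs/2 = 15.675 kHz, folds to fs − 22.65 kHz = 8.7 kHz.
Distinct values: {5.45 kHz, 8.7 kHz, 10.65 kHz, 15.35 kHz} → 4.

4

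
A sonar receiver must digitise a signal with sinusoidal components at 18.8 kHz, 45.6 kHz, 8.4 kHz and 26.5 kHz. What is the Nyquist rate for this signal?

91.2 kHz

Highest-frequency component: 45.6 kHz.
Nyquist rate = 2 × 45.6 kHz = 91.2 kHz.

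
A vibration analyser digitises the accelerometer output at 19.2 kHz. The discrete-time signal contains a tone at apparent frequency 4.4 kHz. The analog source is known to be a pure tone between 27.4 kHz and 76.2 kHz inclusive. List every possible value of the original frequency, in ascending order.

Frequencies that alias to 4.4 kHz are k·fs ± 4.4 kHz for integer k ≥ 0.
k=0: 4.4 kHz.
k=1: 14.8 kHz, 23.6 kHz.
k=2: 34 kHz, 42.8 kHz.
k=3: 53.2 kHz, 62 kHz.
k=4: 72.4 kHz, 81.2 kHz.
k=5: 91.6 kHz, 100.4 kHz.
Within [27.4 kHz, 76.2 kHz]: 34 kHz, 42.8 kHz, 53.2 kHz, 62 kHz, 72.4 kHz.

34 kHz, 42.8 kHz, 53.2 kHz, 62 kHz, 72.4 kHz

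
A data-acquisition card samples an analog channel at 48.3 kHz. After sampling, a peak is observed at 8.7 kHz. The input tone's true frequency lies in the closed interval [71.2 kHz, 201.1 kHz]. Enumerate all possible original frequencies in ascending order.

Frequencies that alias to 8.7 kHz are k·fs ± 8.7 kHz for integer k ≥ 0.
k=0: 8.7 kHz.
k=1: 39.6 kHz, 57 kHz.
k=2: 87.9 kHz, 105.3 kHz.
k=3: 136.2 kHz, 153.6 kHz.
k=4: 184.5 kHz, 201.9 kHz.
k=5: 232.8 kHz, 250.2 kHz.
Within [71.2 kHz, 201.1 kHz]: 87.9 kHz, 105.3 kHz, 136.2 kHz, 153.6 kHz, 184.5 kHz.

87.9 kHz, 105.3 kHz, 136.2 kHz, 153.6 kHz, 184.5 kHz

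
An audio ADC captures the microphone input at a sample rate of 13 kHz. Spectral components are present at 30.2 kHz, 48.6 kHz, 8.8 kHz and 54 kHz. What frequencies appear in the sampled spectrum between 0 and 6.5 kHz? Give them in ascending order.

2 kHz, 3.4 kHz, 4.2 kHz

fs/2 = 6.5 kHz.
30.2 kHz mod fs = 4.2 kHz.
4.2 kHz ≤ fs/2 = 6.5 kHz, appears at 4.2 kHz.
48.6 kHz mod fs = 9.6 kHz.
9.6 kHz > fs/2 = 6.5 kHz, folds to fs − 9.6 kHz = 3.4 kHz.
8.8 kHz > fs/2 = 6.5 kHz, folds to fs − 8.8 kHz = 4.2 kHz.
54 kHz mod fs = 2 kHz.
2 kHz ≤ fs/2 = 6.5 kHz, appears at 2 kHz.
Distinct values: {2 kHz, 3.4 kHz, 4.2 kHz}.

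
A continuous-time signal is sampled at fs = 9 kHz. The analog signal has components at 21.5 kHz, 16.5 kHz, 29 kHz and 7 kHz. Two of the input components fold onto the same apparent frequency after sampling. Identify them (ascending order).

fs/2 = 4.5 kHz.
21.5 kHz mod fs = 3.5 kHz.
3.5 kHz ≤ fs/2 = 4.5 kHz, appears at 3.5 kHz.
16.5 kHz mod fs = 7.5 kHz.
7.5 kHz > fs/2 = 4.5 kHz, folds to fs − 7.5 kHz = 1.5 kHz.
29 kHz mod fs = 2 kHz.
2 kHz ≤ fs/2 = 4.5 kHz, appears at 2 kHz.
7 kHz > fs/2 = 4.5 kHz, folds to fs − 7 kHz = 2 kHz.
7 kHz and 29 kHz both map to 2 kHz.

7 kHz, 29 kHz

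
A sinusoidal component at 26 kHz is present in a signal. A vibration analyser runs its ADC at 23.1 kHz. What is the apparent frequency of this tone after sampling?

2.9 kHz

26 kHz mod fs = 2.9 kHz.
2.9 kHz ≤ fs/2 = 11.55 kHz, appears at 2.9 kHz.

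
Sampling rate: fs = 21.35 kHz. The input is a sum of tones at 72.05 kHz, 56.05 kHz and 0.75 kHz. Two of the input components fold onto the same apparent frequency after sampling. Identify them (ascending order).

fs/2 = 10.675 kHz.
72.05 kHz mod fs = 8 kHz.
8 kHz ≤ fs/2 = 10.675 kHz, appears at 8 kHz.
56.05 kHz mod fs = 13.35 kHz.
13.35 kHz > fs/2 = 10.675 kHz, folds to fs − 13.35 kHz = 8 kHz.
0.75 kHz ≤ fs/2 = 10.675 kHz, passes unchanged.
56.05 kHz and 72.05 kHz both map to 8 kHz.

56.05 kHz, 72.05 kHz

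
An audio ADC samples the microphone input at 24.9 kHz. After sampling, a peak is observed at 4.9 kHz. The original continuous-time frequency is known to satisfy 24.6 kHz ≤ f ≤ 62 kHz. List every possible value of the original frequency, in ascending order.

Frequencies that alias to 4.9 kHz are k·fs ± 4.9 kHz for integer k ≥ 0.
k=0: 4.9 kHz.
k=1: 20 kHz, 29.8 kHz.
k=2: 44.9 kHz, 54.7 kHz.
k=3: 69.8 kHz, 79.6 kHz.
Within [24.6 kHz, 62 kHz]: 29.8 kHz, 44.9 kHz, 54.7 kHz.

29.8 kHz, 44.9 kHz, 54.7 kHz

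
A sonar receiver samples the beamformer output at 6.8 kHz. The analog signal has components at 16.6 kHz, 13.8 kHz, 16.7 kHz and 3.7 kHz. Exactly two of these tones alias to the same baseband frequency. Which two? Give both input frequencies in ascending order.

3.7 kHz, 16.7 kHz

fs/2 = 3.4 kHz.
16.6 kHz mod fs = 3 kHz.
3 kHz ≤ fs/2 = 3.4 kHz, appears at 3 kHz.
13.8 kHz mod fs = 0.2 kHz.
0.2 kHz ≤ fs/2 = 3.4 kHz, appears at 0.2 kHz.
16.7 kHz mod fs = 3.1 kHz.
3.1 kHz ≤ fs/2 = 3.4 kHz, appears at 3.1 kHz.
3.7 kHz > fs/2 = 3.4 kHz, folds to fs − 3.7 kHz = 3.1 kHz.
3.7 kHz and 16.7 kHz both map to 3.1 kHz.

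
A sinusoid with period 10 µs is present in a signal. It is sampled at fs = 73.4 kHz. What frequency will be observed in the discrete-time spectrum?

T = 10 µs → f = 1/T = 100 kHz.
100 kHz mod fs = 26.6 kHz.
26.6 kHz ≤ fs/2 = 36.7 kHz, appears at 26.6 kHz.

26.6 kHz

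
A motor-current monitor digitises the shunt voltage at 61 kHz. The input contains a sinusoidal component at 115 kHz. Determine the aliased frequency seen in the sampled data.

115 kHz mod fs = 54 kHz.
54 kHz > fs/2 = 30.5 kHz, folds to fs − 54 kHz = 7 kHz.

7 kHz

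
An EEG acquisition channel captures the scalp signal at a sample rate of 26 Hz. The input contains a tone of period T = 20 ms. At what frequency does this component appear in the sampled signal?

2 Hz

T = 20 ms → f = 1/T = 50 Hz.
50 Hz mod fs = 24 Hz.
24 Hz > fs/2 = 13 Hz, folds to fs − 24 Hz = 2 Hz.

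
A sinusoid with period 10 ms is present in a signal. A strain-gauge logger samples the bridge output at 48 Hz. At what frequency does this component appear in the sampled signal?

4 Hz

T = 10 ms → f = 1/T = 100 Hz.
100 Hz mod fs = 4 Hz.
4 Hz ≤ fs/2 = 24 Hz, appears at 4 Hz.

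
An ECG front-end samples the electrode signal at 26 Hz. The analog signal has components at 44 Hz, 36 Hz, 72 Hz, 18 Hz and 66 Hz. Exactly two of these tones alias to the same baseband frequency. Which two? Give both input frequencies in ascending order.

18 Hz, 44 Hz

fs/2 = 13 Hz.
44 Hz mod fs = 18 Hz.
18 Hz > fs/2 = 13 Hz, folds to fs − 18 Hz = 8 Hz.
36 Hz mod fs = 10 Hz.
10 Hz ≤ fs/2 = 13 Hz, appears at 10 Hz.
72 Hz mod fs = 20 Hz.
20 Hz > fs/2 = 13 Hz, folds to fs − 20 Hz = 6 Hz.
18 Hz > fs/2 = 13 Hz, folds to fs − 18 Hz = 8 Hz.
66 Hz mod fs = 14 Hz.
14 Hz > fs/2 = 13 Hz, folds to fs − 14 Hz = 12 Hz.
18 Hz and 44 Hz both map to 8 Hz.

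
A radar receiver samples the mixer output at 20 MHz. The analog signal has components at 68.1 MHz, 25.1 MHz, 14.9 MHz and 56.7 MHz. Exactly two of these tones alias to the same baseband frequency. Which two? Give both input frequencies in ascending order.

14.9 MHz, 25.1 MHz

fs/2 = 10 MHz.
68.1 MHz mod fs = 8.1 MHz.
8.1 MHz ≤ fs/2 = 10 MHz, appears at 8.1 MHz.
25.1 MHz mod fs = 5.1 MHz.
5.1 MHz ≤ fs/2 = 10 MHz, appears at 5.1 MHz.
14.9 MHz > fs/2 = 10 MHz, folds to fs − 14.9 MHz = 5.1 MHz.
56.7 MHz mod fs = 16.7 MHz.
16.7 MHz > fs/2 = 10 MHz, folds to fs − 16.7 MHz = 3.3 MHz.
14.9 MHz and 25.1 MHz both map to 5.1 MHz.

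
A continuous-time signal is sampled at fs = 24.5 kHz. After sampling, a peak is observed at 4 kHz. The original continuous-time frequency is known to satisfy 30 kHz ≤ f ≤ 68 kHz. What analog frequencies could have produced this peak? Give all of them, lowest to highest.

45 kHz, 53 kHz

Frequencies that alias to 4 kHz are k·fs ± 4 kHz for integer k ≥ 0.
k=0: 4 kHz.
k=1: 20.5 kHz, 28.5 kHz.
k=2: 45 kHz, 53 kHz.
k=3: 69.5 kHz, 77.5 kHz.
Within [30 kHz, 68 kHz]: 45 kHz, 53 kHz.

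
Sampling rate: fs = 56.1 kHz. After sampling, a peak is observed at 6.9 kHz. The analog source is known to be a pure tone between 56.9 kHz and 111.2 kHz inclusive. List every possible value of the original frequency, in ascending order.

63 kHz, 105.3 kHz

Frequencies that alias to 6.9 kHz are k·fs ± 6.9 kHz for integer k ≥ 0.
k=0: 6.9 kHz.
k=1: 49.2 kHz, 63 kHz.
k=2: 105.3 kHz, 119.1 kHz.
k=3: 161.4 kHz, 175.2 kHz.
Within [56.9 kHz, 111.2 kHz]: 63 kHz, 105.3 kHz.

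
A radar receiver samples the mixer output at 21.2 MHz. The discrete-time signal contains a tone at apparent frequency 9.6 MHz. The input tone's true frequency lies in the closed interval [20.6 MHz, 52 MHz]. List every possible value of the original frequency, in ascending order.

Frequencies that alias to 9.6 MHz are k·fs ± 9.6 MHz for integer k ≥ 0.
k=0: 9.6 MHz.
k=1: 11.6 MHz, 30.8 MHz.
k=2: 32.8 MHz, 52 MHz.
k=3: 54 MHz, 73.2 MHz.
Within [20.6 MHz, 52 MHz]: 30.8 MHz, 32.8 MHz, 52 MHz.

30.8 MHz, 32.8 MHz, 52 MHz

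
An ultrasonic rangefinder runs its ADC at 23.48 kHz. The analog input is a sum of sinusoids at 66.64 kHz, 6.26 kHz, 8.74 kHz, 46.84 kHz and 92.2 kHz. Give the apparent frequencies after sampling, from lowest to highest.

0.12 kHz, 1.72 kHz, 3.8 kHz, 6.26 kHz, 8.74 kHz

fs/2 = 11.74 kHz.
66.64 kHz mod fs = 19.68 kHz.
19.68 kHz > fs/2 = 11.74 kHz, folds to fs − 19.68 kHz = 3.8 kHz.
6.26 kHz ≤ fs/2 = 11.74 kHz, passes unchanged.
8.74 kHz ≤ fs/2 = 11.74 kHz, passes unchanged.
46.84 kHz mod fs = 23.36 kHz.
23.36 kHz > fs/2 = 11.74 kHz, folds to fs − 23.36 kHz = 0.12 kHz.
92.2 kHz mod fs = 21.76 kHz.
21.76 kHz > fs/2 = 11.74 kHz, folds to fs − 21.76 kHz = 1.72 kHz.
Distinct values: {0.12 kHz, 1.72 kHz, 3.8 kHz, 6.26 kHz, 8.74 kHz}.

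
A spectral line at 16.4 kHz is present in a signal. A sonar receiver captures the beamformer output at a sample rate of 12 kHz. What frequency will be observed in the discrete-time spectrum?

4.4 kHz

16.4 kHz mod fs = 4.4 kHz.
4.4 kHz ≤ fs/2 = 6 kHz, appears at 4.4 kHz.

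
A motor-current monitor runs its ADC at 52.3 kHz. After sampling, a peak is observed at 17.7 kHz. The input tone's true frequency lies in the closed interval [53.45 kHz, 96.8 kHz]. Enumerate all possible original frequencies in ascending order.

70 kHz, 86.9 kHz

Frequencies that alias to 17.7 kHz are k·fs ± 17.7 kHz for integer k ≥ 0.
k=0: 17.7 kHz.
k=1: 34.6 kHz, 70 kHz.
k=2: 86.9 kHz, 122.3 kHz.
k=3: 139.2 kHz, 174.6 kHz.
Within [53.45 kHz, 96.8 kHz]: 70 kHz, 86.9 kHz.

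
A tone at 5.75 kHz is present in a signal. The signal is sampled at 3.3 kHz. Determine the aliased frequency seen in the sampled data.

5.75 kHz mod fs = 2.45 kHz.
2.45 kHz > fs/2 = 1.65 kHz, folds to fs − 2.45 kHz = 0.85 kHz.

0.85 kHz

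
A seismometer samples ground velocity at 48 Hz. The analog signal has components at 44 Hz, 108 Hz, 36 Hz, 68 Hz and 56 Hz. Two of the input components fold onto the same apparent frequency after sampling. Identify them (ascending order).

36 Hz, 108 Hz

fs/2 = 24 Hz.
44 Hz > fs/2 = 24 Hz, folds to fs − 44 Hz = 4 Hz.
108 Hz mod fs = 12 Hz.
12 Hz ≤ fs/2 = 24 Hz, appears at 12 Hz.
36 Hz > fs/2 = 24 Hz, folds to fs − 36 Hz = 12 Hz.
68 Hz mod fs = 20 Hz.
20 Hz ≤ fs/2 = 24 Hz, appears at 20 Hz.
56 Hz mod fs = 8 Hz.
8 Hz ≤ fs/2 = 24 Hz, appears at 8 Hz.
36 Hz and 108 Hz both map to 12 Hz.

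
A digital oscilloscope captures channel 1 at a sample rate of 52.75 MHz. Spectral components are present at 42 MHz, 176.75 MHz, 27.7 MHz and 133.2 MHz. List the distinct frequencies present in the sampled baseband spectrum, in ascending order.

fs/2 = 26.375 MHz.
42 MHz > fs/2 = 26.375 MHz, folds to fs − 42 MHz = 10.75 MHz.
176.75 MHz mod fs = 18.5 MHz.
18.5 MHz ≤ fs/2 = 26.375 MHz, appears at 18.5 MHz.
27.7 MHz > fs/2 = 26.375 MHz, folds to fs − 27.7 MHz = 25.05 MHz.
133.2 MHz mod fs = 27.7 MHz.
27.7 MHz > fs/2 = 26.375 MHz, folds to fs − 27.7 MHz = 25.05 MHz.
Distinct values: {10.75 MHz, 18.5 MHz, 25.05 MHz}.

10.75 MHz, 18.5 MHz, 25.05 MHz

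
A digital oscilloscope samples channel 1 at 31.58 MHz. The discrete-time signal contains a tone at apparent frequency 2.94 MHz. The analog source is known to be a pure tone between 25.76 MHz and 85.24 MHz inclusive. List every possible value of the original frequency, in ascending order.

28.64 MHz, 34.52 MHz, 60.22 MHz, 66.1 MHz

Frequencies that alias to 2.94 MHz are k·fs ± 2.94 MHz for integer k ≥ 0.
k=0: 2.94 MHz.
k=1: 28.64 MHz, 34.52 MHz.
k=2: 60.22 MHz, 66.1 MHz.
k=3: 91.8 MHz, 97.68 MHz.
Within [25.76 MHz, 85.24 MHz]: 28.64 MHz, 34.52 MHz, 60.22 MHz, 66.1 MHz.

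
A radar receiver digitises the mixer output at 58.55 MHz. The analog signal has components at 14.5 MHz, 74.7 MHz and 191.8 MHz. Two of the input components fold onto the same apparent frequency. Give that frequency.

fs/2 = 29.275 MHz.
14.5 MHz ≤ fs/2 = 29.275 MHz, passes unchanged.
74.7 MHz mod fs = 16.15 MHz.
16.15 MHz ≤ fs/2 = 29.275 MHz, appears at 16.15 MHz.
191.8 MHz mod fs = 16.15 MHz.
16.15 MHz ≤ fs/2 = 29.275 MHz, appears at 16.15 MHz.
74.7 MHz and 191.8 MHz both map to 16.15 MHz.

16.15 MHz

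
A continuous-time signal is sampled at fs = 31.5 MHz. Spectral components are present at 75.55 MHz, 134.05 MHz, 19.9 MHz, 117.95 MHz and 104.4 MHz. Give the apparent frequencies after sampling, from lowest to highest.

8.05 MHz, 9.9 MHz, 11.6 MHz, 12.55 MHz

fs/2 = 15.75 MHz.
75.55 MHz mod fs = 12.55 MHz.
12.55 MHz ≤ fs/2 = 15.75 MHz, appears at 12.55 MHz.
134.05 MHz mod fs = 8.05 MHz.
8.05 MHz ≤ fs/2 = 15.75 MHz, appears at 8.05 MHz.
19.9 MHz > fs/2 = 15.75 MHz, folds to fs − 19.9 MHz = 11.6 MHz.
117.95 MHz mod fs = 23.45 MHz.
23.45 MHz > fs/2 = 15.75 MHz, folds to fs − 23.45 MHz = 8.05 MHz.
104.4 MHz mod fs = 9.9 MHz.
9.9 MHz ≤ fs/2 = 15.75 MHz, appears at 9.9 MHz.
Distinct values: {8.05 MHz, 9.9 MHz, 11.6 MHz, 12.55 MHz}.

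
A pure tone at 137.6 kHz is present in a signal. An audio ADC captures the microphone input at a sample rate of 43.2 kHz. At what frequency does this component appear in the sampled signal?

137.6 kHz mod fs = 8 kHz.
8 kHz ≤ fs/2 = 21.6 kHz, appears at 8 kHz.

8 kHz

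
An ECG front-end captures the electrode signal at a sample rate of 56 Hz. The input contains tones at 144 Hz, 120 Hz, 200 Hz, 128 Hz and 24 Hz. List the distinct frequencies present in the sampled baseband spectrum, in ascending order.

fs/2 = 28 Hz.
144 Hz mod fs = 32 Hz.
32 Hz > fs/2 = 28 Hz, folds to fs − 32 Hz = 24 Hz.
120 Hz mod fs = 8 Hz.
8 Hz ≤ fs/2 = 28 Hz, appears at 8 Hz.
200 Hz mod fs = 32 Hz.
32 Hz > fs/2 = 28 Hz, folds to fs − 32 Hz = 24 Hz.
128 Hz mod fs = 16 Hz.
16 Hz ≤ fs/2 = 28 Hz, appears at 16 Hz.
24 Hz ≤ fs/2 = 28 Hz, passes unchanged.
Distinct values: {8 Hz, 16 Hz, 24 Hz}.

8 Hz, 16 Hz, 24 Hz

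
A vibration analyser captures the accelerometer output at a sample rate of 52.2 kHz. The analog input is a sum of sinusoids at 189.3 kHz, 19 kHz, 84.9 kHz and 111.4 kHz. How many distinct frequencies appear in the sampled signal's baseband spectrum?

3

fs/2 = 26.1 kHz.
189.3 kHz mod fs = 32.7 kHz.
32.7 kHz > fs/2 = 26.1 kHz, folds to fs − 32.7 kHz = 19.5 kHz.
19 kHz ≤ fs/2 = 26.1 kHz, passes unchanged.
84.9 kHz mod fs = 32.7 kHz.
32.7 kHz > fs/2 = 26.1 kHz, folds to fs − 32.7 kHz = 19.5 kHz.
111.4 kHz mod fs = 7 kHz.
7 kHz ≤ fs/2 = 26.1 kHz, appears at 7 kHz.
Distinct values: {7 kHz, 19 kHz, 19.5 kHz} → 3.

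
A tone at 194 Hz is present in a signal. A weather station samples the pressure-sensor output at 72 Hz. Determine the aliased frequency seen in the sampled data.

22 Hz

194 Hz mod fs = 50 Hz.
50 Hz > fs/2 = 36 Hz, folds to fs − 50 Hz = 22 Hz.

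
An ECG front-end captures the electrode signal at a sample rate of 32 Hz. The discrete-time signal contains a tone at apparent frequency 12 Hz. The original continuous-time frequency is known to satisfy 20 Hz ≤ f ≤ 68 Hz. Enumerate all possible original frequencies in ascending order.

Frequencies that alias to 12 Hz are k·fs ± 12 Hz for integer k ≥ 0.
k=0: 12 Hz.
k=1: 20 Hz, 44 Hz.
k=2: 52 Hz, 76 Hz.
k=3: 84 Hz, 108 Hz.
Within [20 Hz, 68 Hz]: 20 Hz, 44 Hz, 52 Hz.

20 Hz, 44 Hz, 52 Hz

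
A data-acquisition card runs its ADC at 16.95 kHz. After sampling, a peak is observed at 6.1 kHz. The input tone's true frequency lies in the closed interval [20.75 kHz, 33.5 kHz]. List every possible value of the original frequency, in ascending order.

23.05 kHz, 27.8 kHz

Frequencies that alias to 6.1 kHz are k·fs ± 6.1 kHz for integer k ≥ 0.
k=0: 6.1 kHz.
k=1: 10.85 kHz, 23.05 kHz.
k=2: 27.8 kHz, 40 kHz.
k=3: 44.75 kHz, 56.95 kHz.
Within [20.75 kHz, 33.5 kHz]: 23.05 kHz, 27.8 kHz.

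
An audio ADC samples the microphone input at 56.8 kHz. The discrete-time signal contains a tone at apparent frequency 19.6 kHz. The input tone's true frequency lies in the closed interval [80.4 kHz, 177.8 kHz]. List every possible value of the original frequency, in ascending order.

Frequencies that alias to 19.6 kHz are k·fs ± 19.6 kHz for integer k ≥ 0.
k=0: 19.6 kHz.
k=1: 37.2 kHz, 76.4 kHz.
k=2: 94 kHz, 133.2 kHz.
k=3: 150.8 kHz, 190 kHz.
k=4: 207.6 kHz, 246.8 kHz.
Within [80.4 kHz, 177.8 kHz]: 94 kHz, 133.2 kHz, 150.8 kHz.

94 kHz, 133.2 kHz, 150.8 kHz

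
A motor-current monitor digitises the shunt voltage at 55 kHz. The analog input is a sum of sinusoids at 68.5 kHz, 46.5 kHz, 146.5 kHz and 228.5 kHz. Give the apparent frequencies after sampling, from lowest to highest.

8.5 kHz, 13.5 kHz, 18.5 kHz

fs/2 = 27.5 kHz.
68.5 kHz mod fs = 13.5 kHz.
13.5 kHz ≤ fs/2 = 27.5 kHz, appears at 13.5 kHz.
46.5 kHz > fs/2 = 27.5 kHz, folds to fs − 46.5 kHz = 8.5 kHz.
146.5 kHz mod fs = 36.5 kHz.
36.5 kHz > fs/2 = 27.5 kHz, folds to fs − 36.5 kHz = 18.5 kHz.
228.5 kHz mod fs = 8.5 kHz.
8.5 kHz ≤ fs/2 = 27.5 kHz, appears at 8.5 kHz.
Distinct values: {8.5 kHz, 13.5 kHz, 18.5 kHz}.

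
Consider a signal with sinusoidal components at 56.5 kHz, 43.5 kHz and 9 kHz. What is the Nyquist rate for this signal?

113 kHz

Highest-frequency component: 56.5 kHz.
Nyquist rate = 2 × 56.5 kHz = 113 kHz.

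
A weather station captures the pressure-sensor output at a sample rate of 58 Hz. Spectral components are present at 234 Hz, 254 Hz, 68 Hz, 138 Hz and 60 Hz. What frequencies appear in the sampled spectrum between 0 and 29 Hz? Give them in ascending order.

2 Hz, 10 Hz, 22 Hz

fs/2 = 29 Hz.
234 Hz mod fs = 2 Hz.
2 Hz ≤ fs/2 = 29 Hz, appears at 2 Hz.
254 Hz mod fs = 22 Hz.
22 Hz ≤ fs/2 = 29 Hz, appears at 22 Hz.
68 Hz mod fs = 10 Hz.
10 Hz ≤ fs/2 = 29 Hz, appears at 10 Hz.
138 Hz mod fs = 22 Hz.
22 Hz ≤ fs/2 = 29 Hz, appears at 22 Hz.
60 Hz mod fs = 2 Hz.
2 Hz ≤ fs/2 = 29 Hz, appears at 2 Hz.
Distinct values: {2 Hz, 10 Hz, 22 Hz}.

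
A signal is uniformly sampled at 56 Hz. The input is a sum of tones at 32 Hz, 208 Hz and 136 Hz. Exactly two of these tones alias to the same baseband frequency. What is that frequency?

fs/2 = 28 Hz.
32 Hz > fs/2 = 28 Hz, folds to fs − 32 Hz = 24 Hz.
208 Hz mod fs = 40 Hz.
40 Hz > fs/2 = 28 Hz, folds to fs − 40 Hz = 16 Hz.
136 Hz mod fs = 24 Hz.
24 Hz ≤ fs/2 = 28 Hz, appears at 24 Hz.
32 Hz and 136 Hz both map to 24 Hz.

24 Hz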